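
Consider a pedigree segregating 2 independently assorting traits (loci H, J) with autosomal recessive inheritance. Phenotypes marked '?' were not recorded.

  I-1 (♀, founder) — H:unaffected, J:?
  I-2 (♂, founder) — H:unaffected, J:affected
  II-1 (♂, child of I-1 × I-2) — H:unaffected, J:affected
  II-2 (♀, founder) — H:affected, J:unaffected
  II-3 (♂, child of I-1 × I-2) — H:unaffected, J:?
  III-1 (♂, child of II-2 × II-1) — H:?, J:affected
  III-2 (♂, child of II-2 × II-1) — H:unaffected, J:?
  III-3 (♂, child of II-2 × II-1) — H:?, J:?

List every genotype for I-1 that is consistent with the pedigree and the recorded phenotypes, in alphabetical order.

I-1 ∈ {HH Jj, HH jj, Hh Jj, Hh jj}

H/I-1 un ·: HH|Hh
H/I-2 un ·: HH|Hh
H/II-1 un I-1×I-2: HH|Hh
H/II-2 aff ·: hh
H/II-3 un I-1×I-2: HH|Hh
H/III-1 ? II-2×II-1: Hh|hh
H/III-2 un II-2×II-1: Hh
H/III-3 ? II-2×II-1: Hh|hh
⇒ H over [I-1,I-2,II-1,II-2,II-3,III-1,III-2,III-3]: 31 consistent
J/I-1 ? ·: Jj|jj
J/I-2 aff ·: jj
J/II-1 aff I-1×I-2: jj
J/II-2 un ·: Jj
J/II-3 ? I-1×I-2: Jj|jj
J/III-1 aff II-2×II-1: jj
J/III-2 ? II-2×II-1: Jj|jj
J/III-3 ? II-2×II-1: Jj|jj
⇒ J over [I-1,I-2,II-1,II-2,II-3,III-1,III-2,III-3]: 12 consistent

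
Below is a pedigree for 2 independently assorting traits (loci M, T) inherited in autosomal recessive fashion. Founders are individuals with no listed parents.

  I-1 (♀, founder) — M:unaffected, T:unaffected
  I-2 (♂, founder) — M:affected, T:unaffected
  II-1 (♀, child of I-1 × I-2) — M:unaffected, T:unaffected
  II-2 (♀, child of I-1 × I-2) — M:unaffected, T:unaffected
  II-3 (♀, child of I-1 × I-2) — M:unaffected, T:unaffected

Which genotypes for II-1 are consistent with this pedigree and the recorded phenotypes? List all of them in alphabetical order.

II-1 ∈ {Mm TT, Mm Tt}

M/I-1 un ·: MM|Mm
M/I-2 aff ·: mm
M/II-1 un I-1×I-2: Mm
M/II-2 un I-1×I-2: Mm
M/II-3 un I-1×I-2: Mm
⇒ M over [I-1,I-2,II-1,II-2,II-3]: 2 consistent
T/I-1 un ·: TT|Tt
T/I-2 un ·: TT|Tt
T/II-1 un I-1×I-2: TT|Tt
T/II-2 un I-1×I-2: TT|Tt
T/II-3 un I-1×I-2: TT|Tt
⇒ T over [I-1,I-2,II-1,II-2,II-3]: 25 consistent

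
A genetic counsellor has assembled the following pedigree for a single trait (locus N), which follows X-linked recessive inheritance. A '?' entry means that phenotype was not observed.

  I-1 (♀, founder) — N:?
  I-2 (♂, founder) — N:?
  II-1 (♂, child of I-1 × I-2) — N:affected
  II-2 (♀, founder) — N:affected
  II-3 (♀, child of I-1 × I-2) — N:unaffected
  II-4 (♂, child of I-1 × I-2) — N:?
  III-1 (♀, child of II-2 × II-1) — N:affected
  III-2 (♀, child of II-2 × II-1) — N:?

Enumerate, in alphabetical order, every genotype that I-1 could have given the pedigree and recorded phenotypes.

I-1 ∈ {X^NX^n, X^nX^n}

N/I-1 ? ·: X^NX^n|X^nX^n
N/I-2 ? ·: X^NY|X^nY
N/II-1 aff I-1×I-2: X^nY
N/II-2 aff ·: X^nX^n
N/II-3 un I-1×I-2: X^NX^N|X^NX^n
N/II-4 ? I-1×I-2: X^NY|X^nY
N/III-1 aff II-2×II-1: X^nX^n
N/III-2 ? II-2×II-1: X^nX^n
⇒ N over [I-1,I-2,II-1,II-2,II-3,II-4,III-1,III-2]: 7 consistent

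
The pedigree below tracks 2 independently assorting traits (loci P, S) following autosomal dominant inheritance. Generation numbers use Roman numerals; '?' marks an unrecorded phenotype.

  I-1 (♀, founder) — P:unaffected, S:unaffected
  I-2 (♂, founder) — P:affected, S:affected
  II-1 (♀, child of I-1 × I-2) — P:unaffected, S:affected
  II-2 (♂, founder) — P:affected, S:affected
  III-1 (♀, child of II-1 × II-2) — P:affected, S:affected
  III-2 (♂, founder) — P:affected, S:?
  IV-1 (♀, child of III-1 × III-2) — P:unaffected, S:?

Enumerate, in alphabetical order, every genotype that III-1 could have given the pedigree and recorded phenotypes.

III-1 ∈ {Pp SS, Pp Ss}

P/I-1 un ·: pp
P/I-2 aff ·: Pp
P/II-1 un I-1×I-2: pp
P/II-2 aff ·: Pp|PP
P/III-1 aff II-1×II-2: Pp
P/III-2 aff ·: Pp
P/IV-1 un III-1×III-2: pp
⇒ P over [I-1,I-2,II-1,II-2,III-1,III-2,IV-1]: 2 consistent
S/I-1 un ·: ss
S/I-2 aff ·: Ss|SS
S/II-1 aff I-1×I-2: Ss
S/II-2 aff ·: Ss|SS
S/III-1 aff II-1×II-2: Ss|SS
S/III-2 ? ·: ss|Ss|SS
S/IV-1 ? III-1×III-2: ss|Ss|SS
⇒ S over [I-1,I-2,II-1,II-2,III-1,III-2,IV-1]: 44 consistent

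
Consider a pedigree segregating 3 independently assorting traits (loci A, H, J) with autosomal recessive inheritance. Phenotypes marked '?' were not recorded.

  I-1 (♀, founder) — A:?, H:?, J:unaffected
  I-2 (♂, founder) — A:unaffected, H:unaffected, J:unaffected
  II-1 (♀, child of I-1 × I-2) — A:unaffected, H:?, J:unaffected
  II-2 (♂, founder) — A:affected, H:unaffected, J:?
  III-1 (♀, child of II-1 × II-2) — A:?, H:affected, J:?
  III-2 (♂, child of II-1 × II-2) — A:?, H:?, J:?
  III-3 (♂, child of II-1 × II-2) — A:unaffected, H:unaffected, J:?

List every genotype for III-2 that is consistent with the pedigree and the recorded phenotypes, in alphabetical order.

A/I-1 ? ·: AA|Aa|aa
A/I-2 un ·: AA|Aa
A/II-1 un I-1×I-2: AA|Aa
A/II-2 aff ·: aa
A/III-1 ? II-1×II-2: Aa|aa
A/III-2 ? II-1×II-2: Aa|aa
A/III-3 un II-1×II-2: Aa
⇒ A over [I-1,I-2,II-1,II-2,III-1,III-2,III-3]: 24 consistent
H/I-1 ? ·: HH|Hh|hh
H/I-2 un ·: HH|Hh
H/II-1 ? I-1×I-2: Hh|hh
H/II-2 un ·: Hh
H/III-1 aff II-1×II-2: hh
H/III-2 ? II-1×II-2: HH|Hh|hh
H/III-3 un II-1×II-2: HH|Hh
⇒ H over [I-1,I-2,II-1,II-2,III-1,III-2,III-3]: 34 consistent
J/I-1 un ·: JJ|Jj
J/I-2 un ·: JJ|Jj
J/II-1 un I-1×I-2: JJ|Jj
J/II-2 ? ·: JJ|Jj|jj
J/III-1 ? II-1×II-2: JJ|Jj|jj
J/III-2 ? II-1×II-2: JJ|Jj|jj
J/III-3 ? II-1×II-2: JJ|Jj|jj
⇒ J over [I-1,I-2,II-1,II-2,III-1,III-2,III-3]: 169 consistent

III-2 ∈ {Aa HH JJ, Aa HH Jj, Aa HH jj, Aa Hh JJ, Aa Hh Jj, Aa Hh jj, Aa hh JJ, Aa hh Jj, Aa hh jj, aa HH JJ, aa HH Jj, aa HH jj, aa Hh JJ, aa Hh Jj, aa Hh jj, aa hh JJ, aa hh Jj, aa hh jj}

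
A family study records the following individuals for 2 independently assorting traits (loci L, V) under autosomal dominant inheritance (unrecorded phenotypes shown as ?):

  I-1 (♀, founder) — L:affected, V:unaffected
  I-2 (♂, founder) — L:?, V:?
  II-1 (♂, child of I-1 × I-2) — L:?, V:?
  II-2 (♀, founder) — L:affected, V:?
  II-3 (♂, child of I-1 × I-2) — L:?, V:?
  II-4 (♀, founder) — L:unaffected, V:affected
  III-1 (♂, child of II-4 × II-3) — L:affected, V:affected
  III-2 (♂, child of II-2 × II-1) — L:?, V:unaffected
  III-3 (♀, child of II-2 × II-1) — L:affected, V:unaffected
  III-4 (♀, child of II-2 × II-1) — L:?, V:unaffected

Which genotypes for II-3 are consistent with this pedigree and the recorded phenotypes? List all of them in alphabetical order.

L/I-1 aff ·: Ll|LL
L/I-2 ? ·: ll|Ll|LL
L/II-1 ? I-1×I-2: ll|Ll|LL
L/II-2 aff ·: Ll|LL
L/II-3 ? I-1×I-2: Ll|LL
L/II-4 un ·: ll
L/III-1 aff II-4×II-3: Ll
L/III-2 ? II-2×II-1: ll|Ll|LL
L/III-3 aff II-2×II-1: Ll|LL
L/III-4 ? II-2×II-1: ll|Ll|LL
⇒ L over [I-1,I-2,II-1,II-2,II-3,II-4,III-1,III-2,III-3,III-4]: 286 consistent
V/I-1 un ·: vv
V/I-2 ? ·: vv|Vv|VV
V/II-1 ? I-1×I-2: vv|Vv
V/II-2 ? ·: vv|Vv
V/II-3 ? I-1×I-2: vv|Vv
V/II-4 aff ·: Vv|VV
V/III-1 aff II-4×II-3: Vv|VV
V/III-2 un II-2×II-1: vv
V/III-3 un II-2×II-1: vv
V/III-4 un II-2×II-1: vv
⇒ V over [I-1,I-2,II-1,II-2,II-3,II-4,III-1,III-2,III-3,III-4]: 36 consistent

II-3 ∈ {LL Vv, LL vv, Ll Vv, Ll vv}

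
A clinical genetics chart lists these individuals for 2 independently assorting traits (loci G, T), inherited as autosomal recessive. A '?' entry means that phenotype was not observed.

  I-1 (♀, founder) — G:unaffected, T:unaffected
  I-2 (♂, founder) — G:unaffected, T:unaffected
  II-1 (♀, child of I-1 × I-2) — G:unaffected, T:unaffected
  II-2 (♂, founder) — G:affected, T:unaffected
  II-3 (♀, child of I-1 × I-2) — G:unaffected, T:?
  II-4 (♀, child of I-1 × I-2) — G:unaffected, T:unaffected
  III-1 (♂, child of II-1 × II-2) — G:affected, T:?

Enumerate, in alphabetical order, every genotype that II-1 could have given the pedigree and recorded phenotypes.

G/I-1 un ·: GG|Gg
G/I-2 un ·: GG|Gg
G/II-1 un I-1×I-2: Gg
G/II-2 aff ·: gg
G/II-3 un I-1×I-2: GG|Gg
G/II-4 un I-1×I-2: GG|Gg
G/III-1 aff II-1×II-2: gg
⇒ G over [I-1,I-2,II-1,II-2,II-3,II-4,III-1]: 12 consistent
T/I-1 un ·: TT|Tt
T/I-2 un ·: TT|Tt
T/II-1 un I-1×I-2: TT|Tt
T/II-2 un ·: TT|Tt
T/II-3 ? I-1×I-2: TT|Tt|tt
T/II-4 un I-1×I-2: TT|Tt
T/III-1 ? II-1×II-2: TT|Tt|tt
⇒ T over [I-1,I-2,II-1,II-2,II-3,II-4,III-1]: 115 consistent

II-1 ∈ {Gg TT, Gg Tt}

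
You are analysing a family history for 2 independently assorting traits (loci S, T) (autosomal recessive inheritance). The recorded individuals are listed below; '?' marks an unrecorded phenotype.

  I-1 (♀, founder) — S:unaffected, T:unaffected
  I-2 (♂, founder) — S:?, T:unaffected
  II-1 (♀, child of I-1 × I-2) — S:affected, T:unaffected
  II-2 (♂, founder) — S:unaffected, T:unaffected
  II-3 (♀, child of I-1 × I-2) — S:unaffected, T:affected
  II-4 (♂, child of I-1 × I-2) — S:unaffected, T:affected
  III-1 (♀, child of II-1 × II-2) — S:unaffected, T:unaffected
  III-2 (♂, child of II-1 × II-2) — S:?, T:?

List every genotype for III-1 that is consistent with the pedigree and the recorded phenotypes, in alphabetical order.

S/I-1 un ·: Ss
S/I-2 ? ·: Ss|ss
S/II-1 aff I-1×I-2: ss
S/II-2 un ·: SS|Ss
S/II-3 un I-1×I-2: SS|Ss
S/II-4 un I-1×I-2: SS|Ss
S/III-1 un II-1×II-2: Ss
S/III-2 ? II-1×II-2: Ss|ss
⇒ S over [I-1,I-2,II-1,II-2,II-3,II-4,III-1,III-2]: 15 consistent
T/I-1 un ·: Tt
T/I-2 un ·: Tt
T/II-1 un I-1×I-2: TT|Tt
T/II-2 un ·: TT|Tt
T/II-3 aff I-1×I-2: tt
T/II-4 aff I-1×I-2: tt
T/III-1 un II-1×II-2: TT|Tt
T/III-2 ? II-1×II-2: TT|Tt|tt
⇒ T over [I-1,I-2,II-1,II-2,II-3,II-4,III-1,III-2]: 15 consistent

III-1 ∈ {Ss TT, Ss Tt}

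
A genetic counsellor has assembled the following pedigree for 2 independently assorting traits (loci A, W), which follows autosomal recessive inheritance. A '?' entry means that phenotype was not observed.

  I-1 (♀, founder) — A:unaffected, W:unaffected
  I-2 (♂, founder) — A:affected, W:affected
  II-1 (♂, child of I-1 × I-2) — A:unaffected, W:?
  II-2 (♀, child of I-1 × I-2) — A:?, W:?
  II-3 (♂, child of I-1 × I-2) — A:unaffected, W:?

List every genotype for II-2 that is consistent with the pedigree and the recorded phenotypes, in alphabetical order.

A/I-1 un ·: AA|Aa
A/I-2 aff ·: aa
A/II-1 un I-1×I-2: Aa
A/II-2 ? I-1×I-2: Aa|aa
A/II-3 un I-1×I-2: Aa
⇒ A over [I-1,I-2,II-1,II-2,II-3]: 3 consistent
W/I-1 un ·: WW|Ww
W/I-2 aff ·: ww
W/II-1 ? I-1×I-2: Ww|ww
W/II-2 ? I-1×I-2: Ww|ww
W/II-3 ? I-1×I-2: Ww|ww
⇒ W over [I-1,I-2,II-1,II-2,II-3]: 9 consistent

II-2 ∈ {Aa Ww, Aa ww, aa Ww, aa ww}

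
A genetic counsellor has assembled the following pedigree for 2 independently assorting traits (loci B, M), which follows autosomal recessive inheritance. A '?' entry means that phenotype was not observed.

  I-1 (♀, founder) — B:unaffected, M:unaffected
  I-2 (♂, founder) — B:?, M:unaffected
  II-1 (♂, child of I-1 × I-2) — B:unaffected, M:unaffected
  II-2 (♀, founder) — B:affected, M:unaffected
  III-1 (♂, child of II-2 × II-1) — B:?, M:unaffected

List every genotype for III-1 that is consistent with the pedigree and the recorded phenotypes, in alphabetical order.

B/I-1 un ·: BB|Bb
B/I-2 ? ·: BB|Bb|bb
B/II-1 un I-1×I-2: BB|Bb
B/II-2 aff ·: bb
B/III-1 ? II-2×II-1: Bb|bb
⇒ B over [I-1,I-2,II-1,II-2,III-1]: 14 consistent
M/I-1 un ·: MM|Mm
M/I-2 un ·: MM|Mm
M/II-1 un I-1×I-2: MM|Mm
M/II-2 un ·: MM|Mm
M/III-1 un II-2×II-1: MM|Mm
⇒ M over [I-1,I-2,II-1,II-2,III-1]: 24 consistent

III-1 ∈ {Bb MM, Bb Mm, bb MM, bb Mm}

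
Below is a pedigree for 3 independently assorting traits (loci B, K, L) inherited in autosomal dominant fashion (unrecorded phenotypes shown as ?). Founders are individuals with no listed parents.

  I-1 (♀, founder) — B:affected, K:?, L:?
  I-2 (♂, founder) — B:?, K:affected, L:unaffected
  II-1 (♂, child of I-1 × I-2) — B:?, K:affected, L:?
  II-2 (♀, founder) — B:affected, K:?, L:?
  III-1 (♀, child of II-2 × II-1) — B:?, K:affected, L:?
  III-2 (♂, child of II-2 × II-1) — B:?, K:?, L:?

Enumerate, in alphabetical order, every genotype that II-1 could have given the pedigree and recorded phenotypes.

B/I-1 aff ·: Bb|BB
B/I-2 ? ·: bb|Bb|BB
B/II-1 ? I-1×I-2: bb|Bb|BB
B/II-2 aff ·: Bb|BB
B/III-1 ? II-2×II-1: bb|Bb|BB
B/III-2 ? II-2×II-1: bb|Bb|BB
⇒ B over [I-1,I-2,II-1,II-2,III-1,III-2]: 95 consistent
K/I-1 ? ·: kk|Kk|KK
K/I-2 aff ·: Kk|KK
K/II-1 aff I-1×I-2: Kk|KK
K/II-2 ? ·: kk|Kk|KK
K/III-1 aff II-2×II-1: Kk|KK
K/III-2 ? II-2×II-1: kk|Kk|KK
⇒ K over [I-1,I-2,II-1,II-2,III-1,III-2]: 84 consistent
L/I-1 ? ·: ll|Ll|LL
L/I-2 un ·: ll
L/II-1 ? I-1×I-2: ll|Ll
L/II-2 ? ·: ll|Ll|LL
L/III-1 ? II-2×II-1: ll|Ll|LL
L/III-2 ? II-2×II-1: ll|Ll|LL
⇒ L over [I-1,I-2,II-1,II-2,III-1,III-2]: 46 consistent

II-1 ∈ {BB KK Ll, BB KK ll, BB Kk Ll, BB Kk ll, Bb KK Ll, Bb KK ll, Bb Kk Ll, Bb Kk ll, bb KK Ll, bb KK ll, bb Kk Ll, bb Kk ll}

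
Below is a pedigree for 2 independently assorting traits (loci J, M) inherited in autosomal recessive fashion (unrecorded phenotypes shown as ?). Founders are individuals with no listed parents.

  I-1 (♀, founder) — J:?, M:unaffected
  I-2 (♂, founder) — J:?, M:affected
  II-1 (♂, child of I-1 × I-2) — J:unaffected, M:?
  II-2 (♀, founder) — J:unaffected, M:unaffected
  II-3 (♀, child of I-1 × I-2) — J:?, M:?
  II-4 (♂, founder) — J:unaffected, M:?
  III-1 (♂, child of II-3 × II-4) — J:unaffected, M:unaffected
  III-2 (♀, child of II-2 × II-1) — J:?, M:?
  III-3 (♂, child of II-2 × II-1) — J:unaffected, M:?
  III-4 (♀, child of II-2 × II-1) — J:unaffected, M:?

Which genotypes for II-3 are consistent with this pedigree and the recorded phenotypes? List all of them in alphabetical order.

II-3 ∈ {JJ Mm, JJ mm, Jj Mm, Jj mm, jj Mm, jj mm}

J/I-1 ? ·: JJ|Jj|jj
J/I-2 ? ·: JJ|Jj|jj
J/II-1 un I-1×I-2: JJ|Jj
J/II-2 un ·: JJ|Jj
J/II-3 ? I-1×I-2: JJ|Jj|jj
J/II-4 un ·: JJ|Jj
J/III-1 un II-3×II-4: JJ|Jj
J/III-2 ? II-2×II-1: JJ|Jj|jj
J/III-3 un II-2×II-1: JJ|Jj
J/III-4 un II-2×II-1: JJ|Jj
⇒ J over [I-1,I-2,II-1,II-2,II-3,II-4,III-1,III-2,III-3,III-4]: 1094 consistent
M/I-1 un ·: MM|Mm
M/I-2 aff ·: mm
M/II-1 ? I-1×I-2: Mm|mm
M/II-2 un ·: MM|Mm
M/II-3 ? I-1×I-2: Mm|mm
M/II-4 ? ·: MM|Mm|mm
M/III-1 un II-3×II-4: MM|Mm
M/III-2 ? II-2×II-1: MM|Mm|mm
M/III-3 ? II-2×II-1: MM|Mm|mm
M/III-4 ? II-2×II-1: MM|Mm|mm
⇒ M over [I-1,I-2,II-1,II-2,II-3,II-4,III-1,III-2,III-3,III-4]: 483 consistent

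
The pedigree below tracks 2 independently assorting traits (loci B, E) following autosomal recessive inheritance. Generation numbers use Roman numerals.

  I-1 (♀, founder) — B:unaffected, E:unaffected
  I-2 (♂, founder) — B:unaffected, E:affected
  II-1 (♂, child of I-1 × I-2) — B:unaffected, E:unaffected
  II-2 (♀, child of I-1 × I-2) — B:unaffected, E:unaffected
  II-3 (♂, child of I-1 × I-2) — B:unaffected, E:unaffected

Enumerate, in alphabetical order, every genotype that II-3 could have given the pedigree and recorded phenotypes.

II-3 ∈ {BB Ee, Bb Ee}

B/I-1 un ·: BB|Bb
B/I-2 un ·: BB|Bb
B/II-1 un I-1×I-2: BB|Bb
B/II-2 un I-1×I-2: BB|Bb
B/II-3 un I-1×I-2: BB|Bb
⇒ B over [I-1,I-2,II-1,II-2,II-3]: 25 consistent
E/I-1 un ·: EE|Ee
E/I-2 aff ·: ee
E/II-1 un I-1×I-2: Ee
E/II-2 un I-1×I-2: Ee
E/II-3 un I-1×I-2: Ee
⇒ E over [I-1,I-2,II-1,II-2,II-3]: 2 consistent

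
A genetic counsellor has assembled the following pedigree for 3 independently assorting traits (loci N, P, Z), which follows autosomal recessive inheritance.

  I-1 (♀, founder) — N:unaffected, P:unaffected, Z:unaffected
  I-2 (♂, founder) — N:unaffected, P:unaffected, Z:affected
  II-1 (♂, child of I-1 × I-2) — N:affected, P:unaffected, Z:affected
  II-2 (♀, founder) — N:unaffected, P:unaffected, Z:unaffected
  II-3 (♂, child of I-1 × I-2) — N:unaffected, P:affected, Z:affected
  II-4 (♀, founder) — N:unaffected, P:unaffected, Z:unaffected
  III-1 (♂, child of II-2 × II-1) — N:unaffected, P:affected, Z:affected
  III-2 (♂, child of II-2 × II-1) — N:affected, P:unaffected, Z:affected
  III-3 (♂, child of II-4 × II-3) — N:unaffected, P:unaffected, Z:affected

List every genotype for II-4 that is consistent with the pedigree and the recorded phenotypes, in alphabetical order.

N/I-1 un ·: Nn
N/I-2 un ·: Nn
N/II-1 aff I-1×I-2: nn
N/II-2 un ·: Nn
N/II-3 un I-1×I-2: NN|Nn
N/II-4 un ·: NN|Nn
N/III-1 un II-2×II-1: Nn
N/III-2 aff II-2×II-1: nn
N/III-3 un II-4×II-3: NN|Nn
⇒ N over [I-1,I-2,II-1,II-2,II-3,II-4,III-1,III-2,III-3]: 7 consistent
P/I-1 un ·: Pp
P/I-2 un ·: Pp
P/II-1 un I-1×I-2: Pp
P/II-2 un ·: Pp
P/II-3 aff I-1×I-2: pp
P/II-4 un ·: PP|Pp
P/III-1 aff II-2×II-1: pp
P/III-2 un II-2×II-1: PP|Pp
P/III-3 un II-4×II-3: Pp
⇒ P over [I-1,I-2,II-1,II-2,II-3,II-4,III-1,III-2,III-3]: 4 consistent
Z/I-1 un ·: Zz
Z/I-2 aff ·: zz
Z/II-1 aff I-1×I-2: zz
Z/II-2 un ·: Zz
Z/II-3 aff I-1×I-2: zz
Z/II-4 un ·: Zz
Z/III-1 aff II-2×II-1: zz
Z/III-2 aff II-2×II-1: zz
Z/III-3 aff II-4×II-3: zz
⇒ Z over [I-1,I-2,II-1,II-2,II-3,II-4,III-1,III-2,III-3]: 1 consistent

II-4 ∈ {NN PP Zz, NN Pp Zz, Nn PP Zz, Nn Pp Zz}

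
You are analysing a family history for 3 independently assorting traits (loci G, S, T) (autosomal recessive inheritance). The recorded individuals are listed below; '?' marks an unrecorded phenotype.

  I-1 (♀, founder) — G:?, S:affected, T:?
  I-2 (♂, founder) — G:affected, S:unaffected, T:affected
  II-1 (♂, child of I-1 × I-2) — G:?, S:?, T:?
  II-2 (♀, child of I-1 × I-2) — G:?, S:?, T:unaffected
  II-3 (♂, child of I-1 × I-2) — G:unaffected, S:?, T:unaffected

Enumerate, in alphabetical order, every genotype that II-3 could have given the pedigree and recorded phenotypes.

G/I-1 ? ·: GG|Gg
G/I-2 aff ·: gg
G/II-1 ? I-1×I-2: Gg|gg
G/II-2 ? I-1×I-2: Gg|gg
G/II-3 un I-1×I-2: Gg
⇒ G over [I-1,I-2,II-1,II-2,II-3]: 5 consistent
S/I-1 aff ·: ss
S/I-2 un ·: SS|Ss
S/II-1 ? I-1×I-2: Ss|ss
S/II-2 ? I-1×I-2: Ss|ss
S/II-3 ? I-1×I-2: Ss|ss
⇒ S over [I-1,I-2,II-1,II-2,II-3]: 9 consistent
T/I-1 ? ·: TT|Tt
T/I-2 aff ·: tt
T/II-1 ? I-1×I-2: Tt|tt
T/II-2 un I-1×I-2: Tt
T/II-3 un I-1×I-2: Tt
⇒ T over [I-1,I-2,II-1,II-2,II-3]: 3 consistent

II-3 ∈ {Gg Ss Tt, Gg ss Tt}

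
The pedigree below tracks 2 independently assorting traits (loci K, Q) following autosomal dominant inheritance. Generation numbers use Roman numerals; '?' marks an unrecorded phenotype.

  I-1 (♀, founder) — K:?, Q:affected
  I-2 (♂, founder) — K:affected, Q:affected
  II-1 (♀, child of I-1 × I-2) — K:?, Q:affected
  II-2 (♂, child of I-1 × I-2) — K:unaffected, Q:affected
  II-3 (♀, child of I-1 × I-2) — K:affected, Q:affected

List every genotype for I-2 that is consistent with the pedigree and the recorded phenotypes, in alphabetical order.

K/I-1 ? ·: kk|Kk
K/I-2 aff ·: Kk
K/II-1 ? I-1×I-2: kk|Kk|KK
K/II-2 un I-1×I-2: kk
K/II-3 aff I-1×I-2: Kk|KK
⇒ K over [I-1,I-2,II-1,II-2,II-3]: 8 consistent
Q/I-1 aff ·: Qq|QQ
Q/I-2 aff ·: Qq|QQ
Q/II-1 aff I-1×I-2: Qq|QQ
Q/II-2 aff I-1×I-2: Qq|QQ
Q/II-3 aff I-1×I-2: Qq|QQ
⇒ Q over [I-1,I-2,II-1,II-2,II-3]: 25 consistent

I-2 ∈ {Kk QQ, Kk Qq}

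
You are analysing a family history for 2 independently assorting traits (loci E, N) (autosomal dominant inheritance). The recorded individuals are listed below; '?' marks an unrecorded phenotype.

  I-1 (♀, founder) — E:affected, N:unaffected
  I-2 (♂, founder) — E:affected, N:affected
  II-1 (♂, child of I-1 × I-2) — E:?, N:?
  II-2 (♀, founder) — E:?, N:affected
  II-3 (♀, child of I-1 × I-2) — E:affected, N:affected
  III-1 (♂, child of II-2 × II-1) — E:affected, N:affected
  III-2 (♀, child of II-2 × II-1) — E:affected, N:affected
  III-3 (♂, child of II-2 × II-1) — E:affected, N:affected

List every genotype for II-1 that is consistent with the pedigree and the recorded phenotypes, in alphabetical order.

E/I-1 aff ·: Ee|EE
E/I-2 aff ·: Ee|EE
E/II-1 ? I-1×I-2: ee|Ee|EE
E/II-2 ? ·: ee|Ee|EE
E/II-3 aff I-1×I-2: Ee|EE
E/III-1 aff II-2×II-1: Ee|EE
E/III-2 aff II-2×II-1: Ee|EE
E/III-3 aff II-2×II-1: Ee|EE
⇒ E over [I-1,I-2,II-1,II-2,II-3,III-1,III-2,III-3]: 176 consistent
N/I-1 un ·: nn
N/I-2 aff ·: Nn|NN
N/II-1 ? I-1×I-2: nn|Nn
N/II-2 aff ·: Nn|NN
N/II-3 aff I-1×I-2: Nn
N/III-1 aff II-2×II-1: Nn|NN
N/III-2 aff II-2×II-1: Nn|NN
N/III-3 aff II-2×II-1: Nn|NN
⇒ N over [I-1,I-2,II-1,II-2,II-3,III-1,III-2,III-3]: 34 consistent

II-1 ∈ {EE Nn, EE nn, Ee Nn, Ee nn, ee Nn, ee nn}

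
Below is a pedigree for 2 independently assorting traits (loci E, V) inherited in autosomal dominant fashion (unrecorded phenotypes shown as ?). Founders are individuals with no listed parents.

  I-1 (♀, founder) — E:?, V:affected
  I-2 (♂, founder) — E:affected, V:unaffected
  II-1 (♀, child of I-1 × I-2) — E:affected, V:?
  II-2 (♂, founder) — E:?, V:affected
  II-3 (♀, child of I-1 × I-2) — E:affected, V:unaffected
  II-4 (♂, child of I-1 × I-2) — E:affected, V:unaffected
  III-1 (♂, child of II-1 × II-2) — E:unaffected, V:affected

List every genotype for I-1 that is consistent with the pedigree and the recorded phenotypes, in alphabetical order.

E/I-1 ? ·: ee|Ee|EE
E/I-2 aff ·: Ee|EE
E/II-1 aff I-1×I-2: Ee
E/II-2 ? ·: ee|Ee
E/II-3 aff I-1×I-2: Ee|EE
E/II-4 aff I-1×I-2: Ee|EE
E/III-1 un II-1×II-2: ee
⇒ E over [I-1,I-2,II-1,II-2,II-3,II-4,III-1]: 28 consistent
V/I-1 aff ·: Vv
V/I-2 un ·: vv
V/II-1 ? I-1×I-2: vv|Vv
V/II-2 aff ·: Vv|VV
V/II-3 un I-1×I-2: vv
V/II-4 un I-1×I-2: vv
V/III-1 aff II-1×II-2: Vv|VV
⇒ V over [I-1,I-2,II-1,II-2,II-3,II-4,III-1]: 6 consistent

I-1 ∈ {EE Vv, Ee Vv, ee Vv}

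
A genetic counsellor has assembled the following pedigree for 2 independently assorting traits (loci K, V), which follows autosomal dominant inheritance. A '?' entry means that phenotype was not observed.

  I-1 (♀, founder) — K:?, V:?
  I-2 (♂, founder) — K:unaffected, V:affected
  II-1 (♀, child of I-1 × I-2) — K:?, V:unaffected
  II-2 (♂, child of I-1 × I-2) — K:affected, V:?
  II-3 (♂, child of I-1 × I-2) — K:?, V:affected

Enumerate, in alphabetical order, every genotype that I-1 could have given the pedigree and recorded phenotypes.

I-1 ∈ {KK Vv, KK vv, Kk Vv, Kk vv}

K/I-1 ? ·: Kk|KK
K/I-2 un ·: kk
K/II-1 ? I-1×I-2: kk|Kk
K/II-2 aff I-1×I-2: Kk
K/II-3 ? I-1×I-2: kk|Kk
⇒ K over [I-1,I-2,II-1,II-2,II-3]: 5 consistent
V/I-1 ? ·: vv|Vv
V/I-2 aff ·: Vv
V/II-1 un I-1×I-2: vv
V/II-2 ? I-1×I-2: vv|Vv|VV
V/II-3 aff I-1×I-2: Vv|VV
⇒ V over [I-1,I-2,II-1,II-2,II-3]: 8 consistent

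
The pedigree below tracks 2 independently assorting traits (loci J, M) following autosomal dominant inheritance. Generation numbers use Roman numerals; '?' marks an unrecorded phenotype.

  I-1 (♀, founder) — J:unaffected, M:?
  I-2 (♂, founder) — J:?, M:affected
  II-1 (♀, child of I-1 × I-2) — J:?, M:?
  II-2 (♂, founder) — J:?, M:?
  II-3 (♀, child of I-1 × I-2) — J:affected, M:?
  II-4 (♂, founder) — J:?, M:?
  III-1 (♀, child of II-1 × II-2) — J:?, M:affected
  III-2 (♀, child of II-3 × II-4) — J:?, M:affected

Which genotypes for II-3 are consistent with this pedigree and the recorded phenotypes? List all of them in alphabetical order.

J/I-1 un ·: jj
J/I-2 ? ·: Jj|JJ
J/II-1 ? I-1×I-2: jj|Jj
J/II-2 ? ·: jj|Jj|JJ
J/II-3 aff I-1×I-2: Jj
J/II-4 ? ·: jj|Jj|JJ
J/III-1 ? II-1×II-2: jj|Jj|JJ
J/III-2 ? II-3×II-4: jj|Jj|JJ
⇒ J over [I-1,I-2,II-1,II-2,II-3,II-4,III-1,III-2]: 126 consistent
M/I-1 ? ·: mm|Mm|MM
M/I-2 aff ·: Mm|MM
M/II-1 ? I-1×I-2: mm|Mm|MM
M/II-2 ? ·: mm|Mm|MM
M/II-3 ? I-1×I-2: mm|Mm|MM
M/II-4 ? ·: mm|Mm|MM
M/III-1 aff II-1×II-2: Mm|MM
M/III-2 aff II-3×II-4: Mm|MM
⇒ M over [I-1,I-2,II-1,II-2,II-3,II-4,III-1,III-2]: 373 consistent

II-3 ∈ {Jj MM, Jj Mm, Jj mm}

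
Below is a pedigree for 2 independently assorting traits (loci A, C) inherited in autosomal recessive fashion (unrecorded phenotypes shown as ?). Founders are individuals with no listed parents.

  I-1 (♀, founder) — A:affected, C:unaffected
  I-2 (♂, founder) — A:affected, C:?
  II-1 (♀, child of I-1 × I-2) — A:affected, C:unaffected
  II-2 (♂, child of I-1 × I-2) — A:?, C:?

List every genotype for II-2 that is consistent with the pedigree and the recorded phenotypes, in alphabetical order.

A/I-1 aff ·: aa
A/I-2 aff ·: aa
A/II-1 aff I-1×I-2: aa
A/II-2 ? I-1×I-2: aa
⇒ A over [I-1,I-2,II-1,II-2]: 1 consistent
C/I-1 un ·: CC|Cc
C/I-2 ? ·: CC|Cc|cc
C/II-1 un I-1×I-2: CC|Cc
C/II-2 ? I-1×I-2: CC|Cc|cc
⇒ C over [I-1,I-2,II-1,II-2]: 18 consistent

II-2 ∈ {aa CC, aa Cc, aa cc}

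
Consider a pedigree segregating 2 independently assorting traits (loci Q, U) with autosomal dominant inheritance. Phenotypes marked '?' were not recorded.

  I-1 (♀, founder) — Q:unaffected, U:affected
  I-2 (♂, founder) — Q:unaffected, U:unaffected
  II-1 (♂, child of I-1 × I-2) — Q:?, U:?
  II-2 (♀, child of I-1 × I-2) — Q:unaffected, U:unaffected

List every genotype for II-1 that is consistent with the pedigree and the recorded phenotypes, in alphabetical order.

II-1 ∈ {qq Uu, qq uu}

Q/I-1 un ·: qq
Q/I-2 un ·: qq
Q/II-1 ? I-1×I-2: qq
Q/II-2 un I-1×I-2: qq
⇒ Q over [I-1,I-2,II-1,II-2]: 1 consistent
U/I-1 aff ·: Uu
U/I-2 un ·: uu
U/II-1 ? I-1×I-2: uu|Uu
U/II-2 un I-1×I-2: uu
⇒ U over [I-1,I-2,II-1,II-2]: 2 consistent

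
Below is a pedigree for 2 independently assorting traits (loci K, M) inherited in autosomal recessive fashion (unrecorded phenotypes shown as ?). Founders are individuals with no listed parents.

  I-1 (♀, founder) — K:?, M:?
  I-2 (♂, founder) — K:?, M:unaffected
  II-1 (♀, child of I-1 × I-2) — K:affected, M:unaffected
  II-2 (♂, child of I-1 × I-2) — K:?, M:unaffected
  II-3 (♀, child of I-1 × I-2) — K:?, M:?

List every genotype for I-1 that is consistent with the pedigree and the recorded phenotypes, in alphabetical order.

I-1 ∈ {Kk MM, Kk Mm, Kk mm, kk MM, kk Mm, kk mm}

K/I-1 ? ·: Kk|kk
K/I-2 ? ·: Kk|kk
K/II-1 aff I-1×I-2: kk
K/II-2 ? I-1×I-2: KK|Kk|kk
K/II-3 ? I-1×I-2: KK|Kk|kk
⇒ K over [I-1,I-2,II-1,II-2,II-3]: 18 consistent
M/I-1 ? ·: MM|Mm|mm
M/I-2 un ·: MM|Mm
M/II-1 un I-1×I-2: MM|Mm
M/II-2 un I-1×I-2: MM|Mm
M/II-3 ? I-1×I-2: MM|Mm|mm
⇒ M over [I-1,I-2,II-1,II-2,II-3]: 32 consistent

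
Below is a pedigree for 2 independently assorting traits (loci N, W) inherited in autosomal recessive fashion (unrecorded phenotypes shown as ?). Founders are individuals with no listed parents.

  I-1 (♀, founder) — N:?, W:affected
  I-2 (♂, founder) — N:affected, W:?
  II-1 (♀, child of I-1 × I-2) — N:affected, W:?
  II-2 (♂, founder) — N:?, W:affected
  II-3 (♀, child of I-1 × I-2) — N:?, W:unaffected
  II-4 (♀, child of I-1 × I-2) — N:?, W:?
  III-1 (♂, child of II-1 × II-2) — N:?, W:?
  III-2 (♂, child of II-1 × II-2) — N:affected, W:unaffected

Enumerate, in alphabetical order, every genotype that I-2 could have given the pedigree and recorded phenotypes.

I-2 ∈ {nn WW, nn Ww}

N/I-1 ? ·: Nn|nn
N/I-2 aff ·: nn
N/II-1 aff I-1×I-2: nn
N/II-2 ? ·: Nn|nn
N/II-3 ? I-1×I-2: Nn|nn
N/II-4 ? I-1×I-2: Nn|nn
N/III-1 ? II-1×II-2: Nn|nn
N/III-2 aff II-1×II-2: nn
⇒ N over [I-1,I-2,II-1,II-2,II-3,II-4,III-1,III-2]: 15 consistent
W/I-1 aff ·: ww
W/I-2 ? ·: WW|Ww
W/II-1 ? I-1×I-2: Ww
W/II-2 aff ·: ww
W/II-3 un I-1×I-2: Ww
W/II-4 ? I-1×I-2: Ww|ww
W/III-1 ? II-1×II-2: Ww|ww
W/III-2 un II-1×II-2: Ww
⇒ W over [I-1,I-2,II-1,II-2,II-3,II-4,III-1,III-2]: 6 consistent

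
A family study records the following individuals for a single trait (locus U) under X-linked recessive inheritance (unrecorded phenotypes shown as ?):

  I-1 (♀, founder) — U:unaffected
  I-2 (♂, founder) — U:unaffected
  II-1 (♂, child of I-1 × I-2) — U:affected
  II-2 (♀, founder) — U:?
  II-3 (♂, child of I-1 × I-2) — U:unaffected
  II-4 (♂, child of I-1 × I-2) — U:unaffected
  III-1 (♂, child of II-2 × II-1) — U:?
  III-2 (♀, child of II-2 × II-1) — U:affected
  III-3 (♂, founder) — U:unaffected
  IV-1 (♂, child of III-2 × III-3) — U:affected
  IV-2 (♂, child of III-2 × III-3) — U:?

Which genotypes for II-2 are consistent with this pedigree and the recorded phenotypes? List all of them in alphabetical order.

II-2 ∈ {X^UX^u, X^uX^u}

U/I-1 un ·: X^UX^u
U/I-2 un ·: X^UY
U/II-1 aff I-1×I-2: X^uY
U/II-2 ? ·: X^UX^u|X^uX^u
U/II-3 un I-1×I-2: X^UY
U/II-4 un I-1×I-2: X^UY
U/III-1 ? II-2×II-1: X^UY|X^uY
U/III-2 aff II-2×II-1: X^uX^u
U/III-3 un ·: X^UY
U/IV-1 aff III-2×III-3: X^uY
U/IV-2 ? III-2×III-3: X^uY
⇒ U over [I-1,I-2,II-1,II-2,II-3,II-4,III-1,III-2,III-3,IV-1,IV-2]: 3 consistent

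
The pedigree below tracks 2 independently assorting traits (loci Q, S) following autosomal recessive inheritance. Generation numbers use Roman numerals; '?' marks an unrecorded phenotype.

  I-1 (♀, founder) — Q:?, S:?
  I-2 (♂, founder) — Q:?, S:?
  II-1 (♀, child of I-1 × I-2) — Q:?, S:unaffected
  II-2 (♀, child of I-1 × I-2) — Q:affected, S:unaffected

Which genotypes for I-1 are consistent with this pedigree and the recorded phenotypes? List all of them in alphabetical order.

Q/I-1 ? ·: Qq|qq
Q/I-2 ? ·: Qq|qq
Q/II-1 ? I-1×I-2: QQ|Qq|qq
Q/II-2 aff I-1×I-2: qq
⇒ Q over [I-1,I-2,II-1,II-2]: 8 consistent
S/I-1 ? ·: SS|Ss|ss
S/I-2 ? ·: SS|Ss|ss
S/II-1 un I-1×I-2: SS|Ss
S/II-2 un I-1×I-2: SS|Ss
⇒ S over [I-1,I-2,II-1,II-2]: 17 consistent

I-1 ∈ {Qq SS, Qq Ss, Qq ss, qq SS, qq Ss, qq ss}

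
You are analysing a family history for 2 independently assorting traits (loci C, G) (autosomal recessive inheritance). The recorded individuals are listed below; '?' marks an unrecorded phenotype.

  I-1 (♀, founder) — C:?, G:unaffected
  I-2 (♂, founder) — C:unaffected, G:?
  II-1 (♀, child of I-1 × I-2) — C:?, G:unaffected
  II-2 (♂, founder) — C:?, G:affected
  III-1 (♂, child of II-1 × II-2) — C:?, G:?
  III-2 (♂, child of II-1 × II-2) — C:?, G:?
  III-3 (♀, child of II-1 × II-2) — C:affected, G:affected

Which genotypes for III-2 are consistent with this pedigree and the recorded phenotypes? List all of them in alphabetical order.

III-2 ∈ {CC Gg, CC gg, Cc Gg, Cc gg, cc Gg, cc gg}

C/I-1 ? ·: CC|Cc|cc
C/I-2 un ·: CC|Cc
C/II-1 ? I-1×I-2: Cc|cc
C/II-2 ? ·: Cc|cc
C/III-1 ? II-1×II-2: CC|Cc|cc
C/III-2 ? II-1×II-2: CC|Cc|cc
C/III-3 aff II-1×II-2: cc
⇒ C over [I-1,I-2,II-1,II-2,III-1,III-2,III-3]: 75 consistent
G/I-1 un ·: GG|Gg
G/I-2 ? ·: GG|Gg|gg
G/II-1 un I-1×I-2: Gg
G/II-2 aff ·: gg
G/III-1 ? II-1×II-2: Gg|gg
G/III-2 ? II-1×II-2: Gg|gg
G/III-3 aff II-1×II-2: gg
⇒ G over [I-1,I-2,II-1,II-2,III-1,III-2,III-3]: 20 consistent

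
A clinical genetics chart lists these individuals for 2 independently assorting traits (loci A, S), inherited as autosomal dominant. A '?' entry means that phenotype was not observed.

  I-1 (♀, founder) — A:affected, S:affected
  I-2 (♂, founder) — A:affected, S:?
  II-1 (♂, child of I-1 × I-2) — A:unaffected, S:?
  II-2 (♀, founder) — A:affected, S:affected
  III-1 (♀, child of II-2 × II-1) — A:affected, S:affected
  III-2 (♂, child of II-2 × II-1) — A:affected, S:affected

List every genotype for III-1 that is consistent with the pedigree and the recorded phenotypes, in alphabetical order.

A/I-1 aff ·: Aa
A/I-2 aff ·: Aa
A/II-1 un I-1×I-2: aa
A/II-2 aff ·: Aa|AA
A/III-1 aff II-2×II-1: Aa
A/III-2 aff II-2×II-1: Aa
⇒ A over [I-1,I-2,II-1,II-2,III-1,III-2]: 2 consistent
S/I-1 aff ·: Ss|SS
S/I-2 ? ·: ss|Ss|SS
S/II-1 ? I-1×I-2: ss|Ss|SS
S/II-2 aff ·: Ss|SS
S/III-1 aff II-2×II-1: Ss|SS
S/III-2 aff II-2×II-1: Ss|SS
⇒ S over [I-1,I-2,II-1,II-2,III-1,III-2]: 64 consistent

III-1 ∈ {Aa SS, Aa Ss}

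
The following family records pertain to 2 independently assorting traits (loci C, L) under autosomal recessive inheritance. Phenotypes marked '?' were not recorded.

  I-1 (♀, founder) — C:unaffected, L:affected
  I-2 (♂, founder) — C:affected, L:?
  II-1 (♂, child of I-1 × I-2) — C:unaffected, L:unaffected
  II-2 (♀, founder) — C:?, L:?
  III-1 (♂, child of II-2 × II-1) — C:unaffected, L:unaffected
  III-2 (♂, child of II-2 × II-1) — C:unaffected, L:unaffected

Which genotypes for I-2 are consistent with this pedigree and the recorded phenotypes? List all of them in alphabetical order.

C/I-1 un ·: CC|Cc
C/I-2 aff ·: cc
C/II-1 un I-1×I-2: Cc
C/II-2 ? ·: CC|Cc|cc
C/III-1 un II-2×II-1: CC|Cc
C/III-2 un II-2×II-1: CC|Cc
⇒ C over [I-1,I-2,II-1,II-2,III-1,III-2]: 18 consistent
L/I-1 aff ·: ll
L/I-2 ? ·: LL|Ll
L/II-1 un I-1×I-2: Ll
L/II-2 ? ·: LL|Ll|ll
L/III-1 un II-2×II-1: LL|Ll
L/III-2 un II-2×II-1: LL|Ll
⇒ L over [I-1,I-2,II-1,II-2,III-1,III-2]: 18 consistent

I-2 ∈ {cc LL, cc Ll}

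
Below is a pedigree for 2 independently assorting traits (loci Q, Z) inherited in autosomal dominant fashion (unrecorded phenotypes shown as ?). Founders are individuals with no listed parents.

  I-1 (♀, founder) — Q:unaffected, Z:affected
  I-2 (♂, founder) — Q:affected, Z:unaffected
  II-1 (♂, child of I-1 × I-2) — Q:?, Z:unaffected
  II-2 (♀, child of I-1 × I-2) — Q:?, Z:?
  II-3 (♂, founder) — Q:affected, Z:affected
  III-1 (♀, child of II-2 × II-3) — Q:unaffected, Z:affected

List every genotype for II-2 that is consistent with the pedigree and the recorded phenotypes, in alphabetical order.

II-2 ∈ {Qq Zz, Qq zz, qq Zz, qq zz}

Q/I-1 un ·: qq
Q/I-2 aff ·: Qq|QQ
Q/II-1 ? I-1×I-2: qq|Qq
Q/II-2 ? I-1×I-2: qq|Qq
Q/II-3 aff ·: Qq
Q/III-1 un II-2×II-3: qq
⇒ Q over [I-1,I-2,II-1,II-2,II-3,III-1]: 5 consistent
Z/I-1 aff ·: Zz
Z/I-2 un ·: zz
Z/II-1 un I-1×I-2: zz
Z/II-2 ? I-1×I-2: zz|Zz
Z/II-3 aff ·: Zz|ZZ
Z/III-1 aff II-2×II-3: Zz|ZZ
⇒ Z over [I-1,I-2,II-1,II-2,II-3,III-1]: 6 consistent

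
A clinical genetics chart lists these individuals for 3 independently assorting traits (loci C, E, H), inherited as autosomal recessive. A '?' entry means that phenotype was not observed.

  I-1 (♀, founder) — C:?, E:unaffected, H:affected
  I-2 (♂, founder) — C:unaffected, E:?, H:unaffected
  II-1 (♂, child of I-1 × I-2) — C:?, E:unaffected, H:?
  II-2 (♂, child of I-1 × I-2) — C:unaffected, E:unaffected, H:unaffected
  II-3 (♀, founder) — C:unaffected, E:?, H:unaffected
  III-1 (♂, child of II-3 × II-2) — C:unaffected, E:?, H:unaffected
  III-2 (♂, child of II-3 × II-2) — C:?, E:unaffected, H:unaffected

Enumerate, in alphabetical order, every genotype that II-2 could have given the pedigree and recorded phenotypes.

C/I-1 ? ·: CC|Cc|cc
C/I-2 un ·: CC|Cc
C/II-1 ? I-1×I-2: CC|Cc|cc
C/II-2 un I-1×I-2: CC|Cc
C/II-3 un ·: CC|Cc
C/III-1 un II-3×II-2: CC|Cc
C/III-2 ? II-3×II-2: CC|Cc|cc
⇒ C over [I-1,I-2,II-1,II-2,II-3,III-1,III-2]: 140 consistent
E/I-1 un ·: EE|Ee
E/I-2 ? ·: EE|Ee|ee
E/II-1 un I-1×I-2: EE|Ee
E/II-2 un I-1×I-2: EE|Ee
E/II-3 ? ·: EE|Ee|ee
E/III-1 ? II-3×II-2: EE|Ee|ee
E/III-2 un II-3×II-2: EE|Ee
⇒ E over [I-1,I-2,II-1,II-2,II-3,III-1,III-2]: 138 consistent
H/I-1 aff ·: hh
H/I-2 un ·: HH|Hh
H/II-1 ? I-1×I-2: Hh|hh
H/II-2 un I-1×I-2: Hh
H/II-3 un ·: HH|Hh
H/III-1 un II-3×II-2: HH|Hh
H/III-2 un II-3×II-2: HH|Hh
⇒ H over [I-1,I-2,II-1,II-2,II-3,III-1,III-2]: 24 consistent

II-2 ∈ {CC EE Hh, CC Ee Hh, Cc EE Hh, Cc Ee Hh}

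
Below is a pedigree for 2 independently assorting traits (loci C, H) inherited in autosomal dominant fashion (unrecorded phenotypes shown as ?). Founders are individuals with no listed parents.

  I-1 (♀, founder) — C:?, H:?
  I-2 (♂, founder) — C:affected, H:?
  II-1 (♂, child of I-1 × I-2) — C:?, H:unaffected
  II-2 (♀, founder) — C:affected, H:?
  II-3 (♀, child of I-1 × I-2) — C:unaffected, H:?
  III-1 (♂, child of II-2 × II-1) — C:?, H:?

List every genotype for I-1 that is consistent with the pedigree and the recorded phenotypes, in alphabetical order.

C/I-1 ? ·: cc|Cc
C/I-2 aff ·: Cc
C/II-1 ? I-1×I-2: cc|Cc|CC
C/II-2 aff ·: Cc|CC
C/II-3 un I-1×I-2: cc
C/III-1 ? II-2×II-1: cc|Cc|CC
⇒ C over [I-1,I-2,II-1,II-2,II-3,III-1]: 19 consistent
H/I-1 ? ·: hh|Hh
H/I-2 ? ·: hh|Hh
H/II-1 un I-1×I-2: hh
H/II-2 ? ·: hh|Hh|HH
H/II-3 ? I-1×I-2: hh|Hh|HH
H/III-1 ? II-2×II-1: hh|Hh
⇒ H over [I-1,I-2,II-1,II-2,II-3,III-1]: 32 consistent

I-1 ∈ {Cc Hh, Cc hh, cc Hh, cc hh}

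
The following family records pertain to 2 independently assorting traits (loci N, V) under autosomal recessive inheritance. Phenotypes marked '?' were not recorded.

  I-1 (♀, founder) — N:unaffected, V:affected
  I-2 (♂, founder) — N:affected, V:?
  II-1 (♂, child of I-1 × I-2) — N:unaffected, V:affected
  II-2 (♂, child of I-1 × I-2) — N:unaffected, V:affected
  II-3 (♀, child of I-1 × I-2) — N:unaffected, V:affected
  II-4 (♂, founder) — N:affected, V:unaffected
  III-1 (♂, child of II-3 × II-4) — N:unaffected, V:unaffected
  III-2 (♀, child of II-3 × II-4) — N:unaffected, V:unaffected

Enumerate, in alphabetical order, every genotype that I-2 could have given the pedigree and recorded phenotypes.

N/I-1 un ·: NN|Nn
N/I-2 aff ·: nn
N/II-1 un I-1×I-2: Nn
N/II-2 un I-1×I-2: Nn
N/II-3 un I-1×I-2: Nn
N/II-4 aff ·: nn
N/III-1 un II-3×II-4: Nn
N/III-2 un II-3×II-4: Nn
⇒ N over [I-1,I-2,II-1,II-2,II-3,II-4,III-1,III-2]: 2 consistent
V/I-1 aff ·: vv
V/I-2 ? ·: Vv|vv
V/II-1 aff I-1×I-2: vv
V/II-2 aff I-1×I-2: vv
V/II-3 aff I-1×I-2: vv
V/II-4 un ·: VV|Vv
V/III-1 un II-3×II-4: Vv
V/III-2 un II-3×II-4: Vv
⇒ V over [I-1,I-2,II-1,II-2,II-3,II-4,III-1,III-2]: 4 consistent

I-2 ∈ {nn Vv, nn vv}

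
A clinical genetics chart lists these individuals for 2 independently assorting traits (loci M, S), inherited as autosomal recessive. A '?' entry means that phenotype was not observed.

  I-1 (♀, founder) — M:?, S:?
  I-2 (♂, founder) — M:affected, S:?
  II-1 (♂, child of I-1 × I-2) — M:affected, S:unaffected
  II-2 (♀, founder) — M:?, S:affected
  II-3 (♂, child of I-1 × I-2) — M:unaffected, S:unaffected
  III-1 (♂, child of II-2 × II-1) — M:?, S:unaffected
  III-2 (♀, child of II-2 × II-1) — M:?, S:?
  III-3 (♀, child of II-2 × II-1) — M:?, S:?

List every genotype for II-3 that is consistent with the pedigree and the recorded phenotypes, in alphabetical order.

II-3 ∈ {Mm SS, Mm Ss}

M/I-1 ? ·: Mm
M/I-2 aff ·: mm
M/II-1 aff I-1×I-2: mm
M/II-2 ? ·: MM|Mm|mm
M/II-3 un I-1×I-2: Mm
M/III-1 ? II-2×II-1: Mm|mm
M/III-2 ? II-2×II-1: Mm|mm
M/III-3 ? II-2×II-1: Mm|mm
⇒ M over [I-1,I-2,II-1,II-2,II-3,III-1,III-2,III-3]: 10 consistent
S/I-1 ? ·: SS|Ss|ss
S/I-2 ? ·: SS|Ss|ss
S/II-1 un I-1×I-2: SS|Ss
S/II-2 aff ·: ss
S/II-3 un I-1×I-2: SS|Ss
S/III-1 un II-2×II-1: Ss
S/III-2 ? II-2×II-1: Ss|ss
S/III-3 ? II-2×II-1: Ss|ss
⇒ S over [I-1,I-2,II-1,II-2,II-3,III-1,III-2,III-3]: 47 consistent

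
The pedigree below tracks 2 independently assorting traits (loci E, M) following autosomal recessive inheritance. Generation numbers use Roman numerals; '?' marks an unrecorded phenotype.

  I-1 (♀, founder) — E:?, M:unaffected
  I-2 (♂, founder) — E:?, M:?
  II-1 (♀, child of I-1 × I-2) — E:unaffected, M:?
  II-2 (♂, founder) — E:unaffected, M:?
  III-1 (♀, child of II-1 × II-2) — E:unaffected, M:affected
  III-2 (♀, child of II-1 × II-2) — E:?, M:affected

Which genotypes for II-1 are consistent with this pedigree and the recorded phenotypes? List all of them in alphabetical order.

E/I-1 ? ·: EE|Ee|ee
E/I-2 ? ·: EE|Ee|ee
E/II-1 un I-1×I-2: EE|Ee
E/II-2 un ·: EE|Ee
E/III-1 un II-1×II-2: EE|Ee
E/III-2 ? II-1×II-2: EE|Ee|ee
⇒ E over [I-1,I-2,II-1,II-2,III-1,III-2]: 90 consistent
M/I-1 un ·: MM|Mm
M/I-2 ? ·: MM|Mm|mm
M/II-1 ? I-1×I-2: Mm|mm
M/II-2 ? ·: Mm|mm
M/III-1 aff II-1×II-2: mm
M/III-2 aff II-1×II-2: mm
⇒ M over [I-1,I-2,II-1,II-2,III-1,III-2]: 14 consistent

II-1 ∈ {EE Mm, EE mm, Ee Mm, Ee mm}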